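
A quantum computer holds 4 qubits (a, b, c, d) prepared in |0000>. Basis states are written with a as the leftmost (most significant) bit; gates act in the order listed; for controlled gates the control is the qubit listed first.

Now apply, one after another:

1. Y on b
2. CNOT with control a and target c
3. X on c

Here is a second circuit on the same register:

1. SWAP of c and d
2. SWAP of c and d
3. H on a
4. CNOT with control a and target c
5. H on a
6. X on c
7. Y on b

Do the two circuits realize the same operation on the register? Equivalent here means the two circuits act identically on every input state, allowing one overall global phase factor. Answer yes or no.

No, they are not equivalent — no single phase factor reconciles the two unitaries.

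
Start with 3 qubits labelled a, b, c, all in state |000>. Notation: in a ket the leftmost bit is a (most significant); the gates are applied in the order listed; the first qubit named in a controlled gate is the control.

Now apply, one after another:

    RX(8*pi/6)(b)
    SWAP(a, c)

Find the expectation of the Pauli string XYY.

The observable XYY averages to 0.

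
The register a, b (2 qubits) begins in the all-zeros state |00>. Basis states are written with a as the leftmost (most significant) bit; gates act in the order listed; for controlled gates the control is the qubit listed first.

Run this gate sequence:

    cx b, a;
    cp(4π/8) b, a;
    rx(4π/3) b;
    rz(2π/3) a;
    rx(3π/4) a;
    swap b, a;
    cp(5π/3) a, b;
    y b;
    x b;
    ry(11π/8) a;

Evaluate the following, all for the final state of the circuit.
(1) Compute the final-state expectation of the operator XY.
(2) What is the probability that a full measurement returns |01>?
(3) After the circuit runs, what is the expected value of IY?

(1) The observable XY averages to -sqrt(1/2 - sqrt(2)/4)*sqrt(sqrt(2)/4 + 1/2)*sin(5*pi/16)*cos(5*pi/16) + 3*sqrt(1/2 - sqrt(2)/4)*sqrt(sqrt(2)/4 + 1/2)*exp(-I*pi/3)*sin(5*pi/16)*cos(5*pi/16)/2 - sqrt(3)*I*sqrt(1/2 - sqrt(2)/4)*sqrt(sqrt(2)/4 + 1/2)*exp(-I*pi/3)*sin(5*pi/16)**2/4 - sqrt(3)*I*sqrt(1/2 - sqrt(2)/4)*sqrt(sqrt(2)/4 + 1/2)*exp(I*pi/3)*cos(5*pi/16)**2/4 + sqrt(3)*I*sqrt(1/2 - sqrt(2)/4)*sqrt(sqrt(2)/4 + 1/2)*exp(-I*pi/3)*cos(5*pi/16)**2/4 + sqrt(3)*I*sqrt(1/2 - sqrt(2)/4)*sqrt(sqrt(2)/4 + 1/2)*exp(I*pi/3)*sin(5*pi/16)**2/4 + 3*sqrt(1/2 - sqrt(2)/4)*sqrt(sqrt(2)/4 + 1/2)*exp(I*pi/3)*sin(5*pi/16)*cos(5*pi/16)/2.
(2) The probability of measuring |01> is sqrt(4 - 2*sqrt(2))/32 + sqrt(2 - sqrt(2))/16 + 3*sqrt(2*sqrt(2) + 4)/64 + 3*sqrt(sqrt(2) + 2)/32 + sqrt(2)/8 + 1/4.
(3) The expectation value of IY is sqrt(1/2 - sqrt(2)/4)*sqrt(sqrt(2)/4 + 1/2)*cos(5*pi/16)**2/2 + sqrt(1/2 - sqrt(2)/4)*sqrt(sqrt(2)/4 + 1/2)*sin(5*pi/16)**2/2 + 3*sqrt(1/2 - sqrt(2)/4)*sqrt(sqrt(2)/4 + 1/2)*exp(-I*pi/3)*sin(5*pi/16)**2/4 + 3*sqrt(1/2 - sqrt(2)/4)*sqrt(sqrt(2)/4 + 1/2)*exp(-I*pi/3)*cos(5*pi/16)**2/4 + 3*sqrt(1/2 - sqrt(2)/4)*sqrt(sqrt(2)/4 + 1/2)*exp(I*pi/3)*cos(5*pi/16)**2/4 + 3*sqrt(1/2 - sqrt(2)/4)*sqrt(sqrt(2)/4 + 1/2)*exp(I*pi/3)*sin(5*pi/16)**2/4.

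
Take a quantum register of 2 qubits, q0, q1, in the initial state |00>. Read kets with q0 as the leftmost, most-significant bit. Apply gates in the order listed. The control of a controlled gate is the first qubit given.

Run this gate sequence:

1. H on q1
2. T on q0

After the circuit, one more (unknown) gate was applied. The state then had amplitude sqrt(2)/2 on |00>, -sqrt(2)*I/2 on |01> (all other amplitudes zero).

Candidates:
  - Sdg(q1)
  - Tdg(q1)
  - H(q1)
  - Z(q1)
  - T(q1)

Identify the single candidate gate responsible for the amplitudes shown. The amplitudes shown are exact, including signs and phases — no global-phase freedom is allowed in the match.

The applied gate was Sdg(q1).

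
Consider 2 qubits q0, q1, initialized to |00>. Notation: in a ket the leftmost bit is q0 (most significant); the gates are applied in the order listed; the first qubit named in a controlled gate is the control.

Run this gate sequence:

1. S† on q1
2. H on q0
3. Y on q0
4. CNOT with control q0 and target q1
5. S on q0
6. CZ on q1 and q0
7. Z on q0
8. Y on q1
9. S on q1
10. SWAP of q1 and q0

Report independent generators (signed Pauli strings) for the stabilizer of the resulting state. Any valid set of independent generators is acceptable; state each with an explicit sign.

One valid set of independent stabilizer generators is +XX, -ZZ (any independent generating set of the same group is equally correct).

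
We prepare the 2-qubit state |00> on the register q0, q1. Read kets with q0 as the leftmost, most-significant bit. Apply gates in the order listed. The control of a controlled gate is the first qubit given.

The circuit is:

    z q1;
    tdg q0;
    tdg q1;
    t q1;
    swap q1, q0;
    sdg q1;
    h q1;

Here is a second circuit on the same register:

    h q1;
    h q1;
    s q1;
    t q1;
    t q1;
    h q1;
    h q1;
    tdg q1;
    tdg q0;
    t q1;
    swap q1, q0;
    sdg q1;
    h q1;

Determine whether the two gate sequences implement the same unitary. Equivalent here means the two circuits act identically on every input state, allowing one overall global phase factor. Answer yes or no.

Yes, they are equivalent — the unitaries differ by at most a global phase.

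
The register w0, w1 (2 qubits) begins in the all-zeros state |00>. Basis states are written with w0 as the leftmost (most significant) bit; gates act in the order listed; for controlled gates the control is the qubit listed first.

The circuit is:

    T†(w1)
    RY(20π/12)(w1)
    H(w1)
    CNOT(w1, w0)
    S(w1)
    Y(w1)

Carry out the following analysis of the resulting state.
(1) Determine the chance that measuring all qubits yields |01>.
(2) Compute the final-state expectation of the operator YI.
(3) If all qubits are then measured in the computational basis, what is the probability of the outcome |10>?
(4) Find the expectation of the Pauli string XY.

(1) Outcome |01> occurs with probability 1/2 - sqrt(3)/4.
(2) The observable YI averages to 0.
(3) Outcome |10> occurs with probability sqrt(3)/4 + 1/2.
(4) In the final state, XY has expectation 1/2.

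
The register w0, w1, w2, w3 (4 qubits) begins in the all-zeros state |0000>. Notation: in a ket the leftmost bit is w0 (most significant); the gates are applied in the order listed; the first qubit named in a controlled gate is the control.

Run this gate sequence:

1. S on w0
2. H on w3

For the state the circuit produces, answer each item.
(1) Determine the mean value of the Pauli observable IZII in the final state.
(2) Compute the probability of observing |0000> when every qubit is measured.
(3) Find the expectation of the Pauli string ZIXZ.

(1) In the final state, IZII has expectation 1.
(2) A full measurement returns |0000> with probability 1/2.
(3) In the final state, ZIXZ has expectation 0.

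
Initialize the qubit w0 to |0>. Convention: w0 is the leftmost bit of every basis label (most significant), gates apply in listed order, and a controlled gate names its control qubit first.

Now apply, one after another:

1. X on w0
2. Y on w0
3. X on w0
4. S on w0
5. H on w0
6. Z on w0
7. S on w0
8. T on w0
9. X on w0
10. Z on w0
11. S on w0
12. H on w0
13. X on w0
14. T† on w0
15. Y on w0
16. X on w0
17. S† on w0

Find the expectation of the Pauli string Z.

In the final state, Z has expectation sqrt(2)/2.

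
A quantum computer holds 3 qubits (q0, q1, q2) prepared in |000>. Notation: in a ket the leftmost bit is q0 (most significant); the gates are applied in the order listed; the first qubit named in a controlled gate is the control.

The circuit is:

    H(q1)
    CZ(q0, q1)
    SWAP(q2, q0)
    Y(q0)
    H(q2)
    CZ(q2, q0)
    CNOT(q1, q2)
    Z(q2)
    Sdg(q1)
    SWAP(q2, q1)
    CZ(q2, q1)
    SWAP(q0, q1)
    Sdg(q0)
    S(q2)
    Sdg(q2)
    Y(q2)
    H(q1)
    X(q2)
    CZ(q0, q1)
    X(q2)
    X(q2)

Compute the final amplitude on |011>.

|011> carries amplitude -sqrt(2)*I/4 in the final state.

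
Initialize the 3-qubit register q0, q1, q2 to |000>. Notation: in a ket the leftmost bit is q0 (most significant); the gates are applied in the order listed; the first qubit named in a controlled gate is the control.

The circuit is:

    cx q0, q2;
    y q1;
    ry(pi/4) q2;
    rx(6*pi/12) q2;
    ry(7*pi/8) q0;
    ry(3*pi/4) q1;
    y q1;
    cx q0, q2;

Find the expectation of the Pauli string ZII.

The observable ZII averages to -sqrt(sqrt(2) + 2)/2.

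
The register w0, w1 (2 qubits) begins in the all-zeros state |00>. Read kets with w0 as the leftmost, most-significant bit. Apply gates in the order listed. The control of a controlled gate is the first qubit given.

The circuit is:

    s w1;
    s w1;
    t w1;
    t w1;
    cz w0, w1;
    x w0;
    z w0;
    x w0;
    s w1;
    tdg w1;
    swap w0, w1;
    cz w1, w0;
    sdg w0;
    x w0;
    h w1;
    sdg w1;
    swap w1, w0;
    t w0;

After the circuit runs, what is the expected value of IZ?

The expectation value of IZ is -1.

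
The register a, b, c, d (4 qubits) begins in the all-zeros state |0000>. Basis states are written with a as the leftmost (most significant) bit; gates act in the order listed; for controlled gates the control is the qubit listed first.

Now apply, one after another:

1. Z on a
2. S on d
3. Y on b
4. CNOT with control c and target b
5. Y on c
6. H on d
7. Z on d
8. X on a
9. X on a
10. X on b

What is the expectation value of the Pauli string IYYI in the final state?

In the final state, IYYI has expectation 0.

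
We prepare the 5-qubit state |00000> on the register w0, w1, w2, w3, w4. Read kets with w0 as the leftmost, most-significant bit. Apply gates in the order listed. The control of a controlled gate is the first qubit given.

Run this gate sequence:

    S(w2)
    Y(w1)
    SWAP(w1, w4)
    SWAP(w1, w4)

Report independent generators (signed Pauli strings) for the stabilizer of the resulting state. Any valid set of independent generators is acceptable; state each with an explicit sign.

The stabilizer group can be generated by +ZIIII, -IZIII, +IIZII, +IIIZI, +IIIIZ, among other valid generating sets. Key observation: gates 3-4 undo each other exactly, leaving only the rest of the circuit to track.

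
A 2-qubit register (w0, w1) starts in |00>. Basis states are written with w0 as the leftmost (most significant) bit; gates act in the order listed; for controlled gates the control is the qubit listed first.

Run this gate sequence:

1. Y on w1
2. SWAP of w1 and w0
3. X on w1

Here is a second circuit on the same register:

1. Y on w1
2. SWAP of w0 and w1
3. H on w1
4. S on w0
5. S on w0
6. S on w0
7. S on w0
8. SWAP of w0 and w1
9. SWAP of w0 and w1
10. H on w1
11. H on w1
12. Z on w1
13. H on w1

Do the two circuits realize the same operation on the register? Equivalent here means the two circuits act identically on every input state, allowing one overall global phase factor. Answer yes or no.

Yes — the two circuits implement the same unitary up to a global phase.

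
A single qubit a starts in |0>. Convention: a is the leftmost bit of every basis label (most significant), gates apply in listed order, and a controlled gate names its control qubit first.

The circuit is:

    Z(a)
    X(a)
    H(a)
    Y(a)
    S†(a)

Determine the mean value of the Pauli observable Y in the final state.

In the final state, Y has expectation -1.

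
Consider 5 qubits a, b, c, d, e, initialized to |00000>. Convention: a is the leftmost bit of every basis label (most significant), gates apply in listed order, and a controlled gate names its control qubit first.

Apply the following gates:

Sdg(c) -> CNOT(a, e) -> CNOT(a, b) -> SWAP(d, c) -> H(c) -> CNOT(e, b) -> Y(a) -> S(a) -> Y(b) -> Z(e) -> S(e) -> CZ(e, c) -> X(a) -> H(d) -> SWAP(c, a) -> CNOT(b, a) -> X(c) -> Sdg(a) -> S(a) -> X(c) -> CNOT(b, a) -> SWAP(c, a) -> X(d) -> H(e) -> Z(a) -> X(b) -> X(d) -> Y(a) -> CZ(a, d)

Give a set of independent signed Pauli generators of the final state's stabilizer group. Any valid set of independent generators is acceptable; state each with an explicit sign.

The stabilizer group can be generated by +IIXII, -IIIXI, +IIIIX, -ZIIII, +IZIII, among other valid generating sets. Key observation: steps 15-22 multiply out to the identity, so the circuit reduces to the remaining gates.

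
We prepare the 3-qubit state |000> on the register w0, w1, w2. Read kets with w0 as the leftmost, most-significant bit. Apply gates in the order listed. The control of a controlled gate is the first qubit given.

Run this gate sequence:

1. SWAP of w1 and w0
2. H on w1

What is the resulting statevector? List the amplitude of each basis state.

The final amplitudes are sqrt(2)/2 on |000>, sqrt(2)/2 on |010>, and 0 on every other basis state.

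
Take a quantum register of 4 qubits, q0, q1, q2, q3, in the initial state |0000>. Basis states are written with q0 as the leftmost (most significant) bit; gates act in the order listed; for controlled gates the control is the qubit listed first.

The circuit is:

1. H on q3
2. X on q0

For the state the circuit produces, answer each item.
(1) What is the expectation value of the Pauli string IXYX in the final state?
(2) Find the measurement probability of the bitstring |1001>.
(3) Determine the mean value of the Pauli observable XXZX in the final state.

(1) The observable IXYX averages to 0.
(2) The probability of measuring |1001> is 1/2.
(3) The observable XXZX averages to 0.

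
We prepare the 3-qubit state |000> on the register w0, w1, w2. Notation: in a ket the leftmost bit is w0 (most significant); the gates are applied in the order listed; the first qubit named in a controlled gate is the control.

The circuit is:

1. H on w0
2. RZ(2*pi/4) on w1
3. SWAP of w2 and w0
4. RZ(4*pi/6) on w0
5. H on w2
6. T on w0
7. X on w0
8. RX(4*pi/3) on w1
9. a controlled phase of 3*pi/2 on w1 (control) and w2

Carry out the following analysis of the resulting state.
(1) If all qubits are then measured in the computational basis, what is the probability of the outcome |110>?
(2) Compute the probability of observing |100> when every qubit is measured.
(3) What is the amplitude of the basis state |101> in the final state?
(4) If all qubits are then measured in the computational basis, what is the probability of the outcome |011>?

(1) A full measurement returns |110> with probability 3/4.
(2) The probability of measuring |100> is 1/4.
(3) The amplitude on |101> is 0.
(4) Outcome |011> occurs with probability 0.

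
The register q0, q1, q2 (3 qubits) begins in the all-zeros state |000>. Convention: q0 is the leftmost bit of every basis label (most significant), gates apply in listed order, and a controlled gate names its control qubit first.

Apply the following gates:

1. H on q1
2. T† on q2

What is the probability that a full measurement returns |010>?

Outcome |010> occurs with probability 1/2.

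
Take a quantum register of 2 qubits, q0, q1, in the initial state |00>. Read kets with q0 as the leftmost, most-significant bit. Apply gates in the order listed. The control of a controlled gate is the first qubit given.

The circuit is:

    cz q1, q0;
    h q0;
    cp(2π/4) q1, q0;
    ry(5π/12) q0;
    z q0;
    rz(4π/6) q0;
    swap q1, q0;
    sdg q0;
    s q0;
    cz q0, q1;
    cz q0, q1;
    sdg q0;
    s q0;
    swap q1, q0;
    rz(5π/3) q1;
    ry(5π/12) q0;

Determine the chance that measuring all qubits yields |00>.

Outcome |00> occurs with probability 5/16.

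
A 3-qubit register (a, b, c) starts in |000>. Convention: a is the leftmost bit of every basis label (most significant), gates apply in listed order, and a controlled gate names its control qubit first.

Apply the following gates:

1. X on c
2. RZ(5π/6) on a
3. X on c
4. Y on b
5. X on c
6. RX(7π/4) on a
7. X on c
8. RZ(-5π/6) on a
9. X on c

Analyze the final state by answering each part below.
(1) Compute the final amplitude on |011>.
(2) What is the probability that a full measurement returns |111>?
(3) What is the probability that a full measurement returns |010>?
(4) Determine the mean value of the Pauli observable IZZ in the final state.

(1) |011> carries amplitude -I*sqrt(sqrt(2) + 2)/2 in the final state.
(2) The probability of measuring |111> is 1/2 - sqrt(2)/4.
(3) The probability of measuring |010> is 0.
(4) The expectation value of IZZ is 1.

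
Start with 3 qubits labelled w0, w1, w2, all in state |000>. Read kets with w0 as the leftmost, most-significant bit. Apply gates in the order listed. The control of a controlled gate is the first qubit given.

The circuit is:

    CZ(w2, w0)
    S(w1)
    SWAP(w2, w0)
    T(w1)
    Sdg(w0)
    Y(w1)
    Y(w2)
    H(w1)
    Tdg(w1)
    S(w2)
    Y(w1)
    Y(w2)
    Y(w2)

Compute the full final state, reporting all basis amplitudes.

The resulting statevector has amplitude -sqrt(2)*exp(3*I*pi/4)/2 on |001>, sqrt(2)/2 on |011>, and 0 on every other basis state.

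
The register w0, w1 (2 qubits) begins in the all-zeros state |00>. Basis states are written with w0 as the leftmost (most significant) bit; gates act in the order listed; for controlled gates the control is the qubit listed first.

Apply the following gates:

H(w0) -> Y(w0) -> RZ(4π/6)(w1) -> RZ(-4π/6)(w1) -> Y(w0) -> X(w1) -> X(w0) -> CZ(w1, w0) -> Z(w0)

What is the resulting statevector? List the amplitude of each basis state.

The final amplitudes are 0 on |00>, sqrt(2)/2 on |01>, 0 on |10>, sqrt(2)/2 on |11>. Key observation: steps 2-5 multiply out to the identity, so the circuit reduces to the remaining gates.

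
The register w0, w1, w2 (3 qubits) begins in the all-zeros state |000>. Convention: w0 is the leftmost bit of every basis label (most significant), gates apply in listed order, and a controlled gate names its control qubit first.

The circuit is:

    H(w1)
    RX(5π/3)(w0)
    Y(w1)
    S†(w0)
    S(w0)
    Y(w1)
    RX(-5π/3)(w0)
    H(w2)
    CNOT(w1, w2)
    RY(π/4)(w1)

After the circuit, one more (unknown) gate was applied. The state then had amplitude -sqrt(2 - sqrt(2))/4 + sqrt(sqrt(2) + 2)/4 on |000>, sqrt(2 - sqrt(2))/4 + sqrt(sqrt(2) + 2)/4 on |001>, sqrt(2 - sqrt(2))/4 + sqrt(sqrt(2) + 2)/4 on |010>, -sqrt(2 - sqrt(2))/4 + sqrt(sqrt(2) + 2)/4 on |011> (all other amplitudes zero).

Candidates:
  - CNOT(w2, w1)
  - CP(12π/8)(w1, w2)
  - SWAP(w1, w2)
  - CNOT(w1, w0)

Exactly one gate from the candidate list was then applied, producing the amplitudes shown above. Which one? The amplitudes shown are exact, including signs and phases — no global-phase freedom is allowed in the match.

It was CNOT(w2, w1) that produced the state shown.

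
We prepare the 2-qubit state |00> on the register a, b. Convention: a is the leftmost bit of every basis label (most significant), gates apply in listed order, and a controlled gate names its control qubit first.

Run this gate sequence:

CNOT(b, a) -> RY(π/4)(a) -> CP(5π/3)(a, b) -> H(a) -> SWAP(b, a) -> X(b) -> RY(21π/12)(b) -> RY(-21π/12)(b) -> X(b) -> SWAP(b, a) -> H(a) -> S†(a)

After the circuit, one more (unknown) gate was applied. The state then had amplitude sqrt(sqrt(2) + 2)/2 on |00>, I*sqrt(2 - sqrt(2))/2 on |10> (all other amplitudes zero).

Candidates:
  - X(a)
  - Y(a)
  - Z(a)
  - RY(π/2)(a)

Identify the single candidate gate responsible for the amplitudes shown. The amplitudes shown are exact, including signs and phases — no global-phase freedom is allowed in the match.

The applied gate was Z(a). Key observation: steps 4-11 multiply out to the identity, so the circuit reduces to the remaining gates.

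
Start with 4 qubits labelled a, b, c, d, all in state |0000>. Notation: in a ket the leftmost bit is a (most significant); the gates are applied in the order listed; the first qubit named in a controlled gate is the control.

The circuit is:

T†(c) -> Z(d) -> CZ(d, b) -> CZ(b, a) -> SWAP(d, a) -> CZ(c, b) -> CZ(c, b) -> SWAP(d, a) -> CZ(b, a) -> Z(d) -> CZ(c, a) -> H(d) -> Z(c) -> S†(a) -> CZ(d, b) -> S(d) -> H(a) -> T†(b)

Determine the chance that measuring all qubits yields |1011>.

Outcome |1011> occurs with probability 0. Key observation: the block from step 4 through step 9 cancels to the identity and can be dropped.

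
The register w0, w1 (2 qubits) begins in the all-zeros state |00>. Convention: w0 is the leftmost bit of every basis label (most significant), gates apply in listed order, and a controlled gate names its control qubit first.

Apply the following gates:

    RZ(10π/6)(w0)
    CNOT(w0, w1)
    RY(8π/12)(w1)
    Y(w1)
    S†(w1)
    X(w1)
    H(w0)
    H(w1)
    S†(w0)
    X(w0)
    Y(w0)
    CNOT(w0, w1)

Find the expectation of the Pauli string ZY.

In the final state, ZY has expectation sqrt(3)/2.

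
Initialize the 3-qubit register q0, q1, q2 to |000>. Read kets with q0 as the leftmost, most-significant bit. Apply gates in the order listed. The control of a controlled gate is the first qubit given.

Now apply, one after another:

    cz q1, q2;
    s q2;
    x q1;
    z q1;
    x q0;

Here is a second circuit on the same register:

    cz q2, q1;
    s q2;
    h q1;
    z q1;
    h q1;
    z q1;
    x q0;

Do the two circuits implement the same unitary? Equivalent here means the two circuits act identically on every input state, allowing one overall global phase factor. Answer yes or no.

Yes — the two circuits implement the same unitary up to a global phase.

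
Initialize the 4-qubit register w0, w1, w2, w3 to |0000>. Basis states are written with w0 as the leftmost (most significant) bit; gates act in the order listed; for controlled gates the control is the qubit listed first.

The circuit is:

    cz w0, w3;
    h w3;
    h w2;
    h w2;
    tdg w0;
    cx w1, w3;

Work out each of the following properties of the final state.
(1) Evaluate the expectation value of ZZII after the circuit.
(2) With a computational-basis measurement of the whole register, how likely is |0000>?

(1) The observable ZZII averages to 1. Key observation: the block from step 3 through step 4 cancels to the identity and can be dropped.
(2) Outcome |0000> occurs with probability 1/2.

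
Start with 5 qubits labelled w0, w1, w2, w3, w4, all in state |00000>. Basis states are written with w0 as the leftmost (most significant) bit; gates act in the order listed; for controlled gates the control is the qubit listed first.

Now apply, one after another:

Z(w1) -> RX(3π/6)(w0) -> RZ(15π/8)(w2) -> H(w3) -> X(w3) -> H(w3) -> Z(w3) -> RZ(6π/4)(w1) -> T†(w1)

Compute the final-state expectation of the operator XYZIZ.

The expectation value of XYZIZ is 0. Key observation: gates 4-7 undo each other exactly, leaving only the rest of the circuit to track.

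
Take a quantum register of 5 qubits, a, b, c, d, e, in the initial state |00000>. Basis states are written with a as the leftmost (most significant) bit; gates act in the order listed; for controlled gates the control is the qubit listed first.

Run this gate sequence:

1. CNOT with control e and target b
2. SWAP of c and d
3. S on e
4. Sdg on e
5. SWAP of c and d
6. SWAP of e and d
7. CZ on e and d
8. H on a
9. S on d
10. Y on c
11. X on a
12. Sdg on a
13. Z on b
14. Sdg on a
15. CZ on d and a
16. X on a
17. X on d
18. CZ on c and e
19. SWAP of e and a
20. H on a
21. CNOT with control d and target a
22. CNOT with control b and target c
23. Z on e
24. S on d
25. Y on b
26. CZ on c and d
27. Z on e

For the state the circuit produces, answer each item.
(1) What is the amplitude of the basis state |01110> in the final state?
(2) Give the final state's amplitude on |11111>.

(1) The amplitude on |01110> is -I/2. Key observation: gates 2-5 undo each other exactly, leaving only the rest of the circuit to track.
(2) The final state's coefficient on |11111> equals I/2.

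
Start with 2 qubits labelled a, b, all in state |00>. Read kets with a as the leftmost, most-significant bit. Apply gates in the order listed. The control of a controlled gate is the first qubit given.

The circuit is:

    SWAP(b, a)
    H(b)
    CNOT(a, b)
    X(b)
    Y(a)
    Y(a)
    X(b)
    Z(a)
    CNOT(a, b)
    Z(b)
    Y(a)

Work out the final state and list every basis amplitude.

The final amplitudes are 0 on |00>, 0 on |01>, sqrt(2)*I/2 on |10>, -sqrt(2)*I/2 on |11>. Key observation: the block from step 4 through step 7 cancels to the identity and can be dropped.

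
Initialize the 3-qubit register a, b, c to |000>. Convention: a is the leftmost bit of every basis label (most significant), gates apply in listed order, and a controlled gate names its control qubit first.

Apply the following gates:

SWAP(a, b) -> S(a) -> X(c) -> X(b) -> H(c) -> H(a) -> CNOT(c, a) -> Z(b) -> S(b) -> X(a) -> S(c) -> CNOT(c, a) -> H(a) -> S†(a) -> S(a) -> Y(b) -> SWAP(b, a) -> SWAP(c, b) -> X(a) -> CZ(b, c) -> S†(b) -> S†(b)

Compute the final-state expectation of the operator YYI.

In the final state, YYI has expectation 0.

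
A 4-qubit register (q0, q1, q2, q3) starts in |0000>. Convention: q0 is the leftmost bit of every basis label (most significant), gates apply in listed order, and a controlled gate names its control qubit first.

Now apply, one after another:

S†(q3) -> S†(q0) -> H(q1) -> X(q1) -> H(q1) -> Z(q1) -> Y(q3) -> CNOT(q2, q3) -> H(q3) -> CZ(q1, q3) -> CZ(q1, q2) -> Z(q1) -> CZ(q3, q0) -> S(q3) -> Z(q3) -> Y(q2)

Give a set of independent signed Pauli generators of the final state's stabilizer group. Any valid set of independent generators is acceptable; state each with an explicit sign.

The stabilizer group can be generated by +IIIY, +ZIII, +IZII, -IIZI, among other valid generating sets. Key observation: steps 3-6 multiply out to the identity, so the circuit reduces to the remaining gates.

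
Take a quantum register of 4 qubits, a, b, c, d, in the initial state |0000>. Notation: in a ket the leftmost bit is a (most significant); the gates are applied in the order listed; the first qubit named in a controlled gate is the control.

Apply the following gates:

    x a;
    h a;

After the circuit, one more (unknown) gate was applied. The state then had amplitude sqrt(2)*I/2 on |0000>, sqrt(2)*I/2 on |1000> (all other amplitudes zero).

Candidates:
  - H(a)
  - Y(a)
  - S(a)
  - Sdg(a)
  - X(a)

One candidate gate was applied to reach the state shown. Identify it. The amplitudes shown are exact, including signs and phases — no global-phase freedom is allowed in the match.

The unique candidate consistent with the amplitudes is Y(a).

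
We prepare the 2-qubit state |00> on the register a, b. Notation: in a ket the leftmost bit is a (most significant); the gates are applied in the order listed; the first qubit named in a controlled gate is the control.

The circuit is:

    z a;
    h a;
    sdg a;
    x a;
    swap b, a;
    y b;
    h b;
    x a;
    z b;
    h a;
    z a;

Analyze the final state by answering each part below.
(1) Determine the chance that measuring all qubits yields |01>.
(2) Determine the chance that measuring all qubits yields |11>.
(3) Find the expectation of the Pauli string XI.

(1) A full measurement returns |01> with probability 1/4.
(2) A full measurement returns |11> with probability 1/4.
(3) The observable XI averages to 1.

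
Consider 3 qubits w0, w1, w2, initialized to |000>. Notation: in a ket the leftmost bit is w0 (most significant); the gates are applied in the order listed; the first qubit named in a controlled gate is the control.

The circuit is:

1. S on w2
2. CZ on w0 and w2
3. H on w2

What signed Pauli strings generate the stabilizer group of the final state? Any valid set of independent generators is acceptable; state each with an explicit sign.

The stabilizer group can be generated by +IIX, +ZII, +IZI, among other valid generating sets.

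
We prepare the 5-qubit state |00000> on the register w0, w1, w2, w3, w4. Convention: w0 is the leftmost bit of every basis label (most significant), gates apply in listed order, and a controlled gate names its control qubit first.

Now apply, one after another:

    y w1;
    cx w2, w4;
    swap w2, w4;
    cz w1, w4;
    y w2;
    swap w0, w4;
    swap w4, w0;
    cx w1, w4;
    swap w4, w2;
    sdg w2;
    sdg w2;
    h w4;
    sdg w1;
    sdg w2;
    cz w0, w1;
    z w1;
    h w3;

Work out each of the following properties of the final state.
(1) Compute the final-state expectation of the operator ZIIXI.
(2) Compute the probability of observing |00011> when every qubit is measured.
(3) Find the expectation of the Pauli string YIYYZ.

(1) In the final state, ZIIXI has expectation 1.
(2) A full measurement returns |00011> with probability 0.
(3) The expectation value of YIYYZ is 0.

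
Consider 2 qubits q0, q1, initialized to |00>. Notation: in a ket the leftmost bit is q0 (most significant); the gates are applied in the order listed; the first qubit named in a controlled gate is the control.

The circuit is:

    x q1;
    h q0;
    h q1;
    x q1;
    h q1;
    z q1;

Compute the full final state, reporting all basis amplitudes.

The resulting statevector has amplitude 0 on |00>, sqrt(2)/2 on |01>, 0 on |10>, sqrt(2)/2 on |11>. Key observation: the block from step 3 through step 6 cancels to the identity and can be dropped.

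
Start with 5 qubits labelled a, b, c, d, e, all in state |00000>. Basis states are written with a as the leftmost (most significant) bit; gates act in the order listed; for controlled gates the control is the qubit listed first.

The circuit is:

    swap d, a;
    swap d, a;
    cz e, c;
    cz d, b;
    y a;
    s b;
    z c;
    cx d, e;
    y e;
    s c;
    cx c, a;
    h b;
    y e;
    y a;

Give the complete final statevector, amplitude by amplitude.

The resulting statevector has amplitude sqrt(2)/2 on |00000>, sqrt(2)/2 on |01000>, and 0 on every other basis state. Key observation: the block from step 1 through step 2 cancels to the identity and can be dropped.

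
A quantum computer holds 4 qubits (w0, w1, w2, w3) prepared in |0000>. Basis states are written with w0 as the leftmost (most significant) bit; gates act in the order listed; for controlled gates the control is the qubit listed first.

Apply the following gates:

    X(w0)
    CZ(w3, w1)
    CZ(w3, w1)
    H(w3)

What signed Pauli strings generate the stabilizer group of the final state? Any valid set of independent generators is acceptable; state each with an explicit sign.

The final state is stabilized by the group generated by +IIIX, -ZIII, +IZII, +IIZI; other independent generating sets are equally valid. Key observation: gates 2-3 undo each other exactly, leaving only the rest of the circuit to track.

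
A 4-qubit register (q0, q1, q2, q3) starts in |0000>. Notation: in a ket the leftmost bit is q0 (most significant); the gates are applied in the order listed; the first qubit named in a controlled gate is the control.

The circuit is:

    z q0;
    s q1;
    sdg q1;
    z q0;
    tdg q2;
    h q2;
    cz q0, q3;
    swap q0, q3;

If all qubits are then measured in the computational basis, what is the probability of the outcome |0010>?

Outcome |0010> occurs with probability 1/2. Key observation: the block from step 1 through step 4 cancels to the identity and can be dropped.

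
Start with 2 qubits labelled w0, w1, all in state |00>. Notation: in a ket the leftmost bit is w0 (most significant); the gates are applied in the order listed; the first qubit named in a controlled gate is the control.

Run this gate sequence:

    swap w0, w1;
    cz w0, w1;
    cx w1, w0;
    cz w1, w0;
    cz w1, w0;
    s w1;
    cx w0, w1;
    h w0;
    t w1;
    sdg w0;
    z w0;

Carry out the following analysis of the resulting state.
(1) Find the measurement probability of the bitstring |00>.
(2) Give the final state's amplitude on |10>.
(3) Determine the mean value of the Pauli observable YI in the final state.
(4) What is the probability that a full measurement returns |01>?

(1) A full measurement returns |00> with probability 1/2.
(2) The amplitude on |10> is sqrt(2)*I/2.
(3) The expectation value of YI is 1.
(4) The probability of measuring |01> is 0.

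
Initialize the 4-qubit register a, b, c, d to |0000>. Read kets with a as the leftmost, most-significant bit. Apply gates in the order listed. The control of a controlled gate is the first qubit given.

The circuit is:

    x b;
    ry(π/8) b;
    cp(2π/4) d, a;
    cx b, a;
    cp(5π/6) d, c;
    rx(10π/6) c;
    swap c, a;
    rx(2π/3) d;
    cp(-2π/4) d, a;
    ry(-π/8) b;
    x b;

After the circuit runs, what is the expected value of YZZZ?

The observable YZZZ averages to -sqrt(3*sqrt(2) + 6)/16.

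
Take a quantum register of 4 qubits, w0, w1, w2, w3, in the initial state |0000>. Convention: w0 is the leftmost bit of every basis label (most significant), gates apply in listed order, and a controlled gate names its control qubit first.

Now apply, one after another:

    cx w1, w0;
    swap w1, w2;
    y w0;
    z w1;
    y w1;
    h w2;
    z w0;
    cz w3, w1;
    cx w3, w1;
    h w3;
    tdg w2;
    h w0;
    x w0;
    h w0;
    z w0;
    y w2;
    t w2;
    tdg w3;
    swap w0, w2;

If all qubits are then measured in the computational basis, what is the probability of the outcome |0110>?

A full measurement returns |0110> with probability 1/4. Key observation: the block from step 12 through step 15 cancels to the identity and can be dropped.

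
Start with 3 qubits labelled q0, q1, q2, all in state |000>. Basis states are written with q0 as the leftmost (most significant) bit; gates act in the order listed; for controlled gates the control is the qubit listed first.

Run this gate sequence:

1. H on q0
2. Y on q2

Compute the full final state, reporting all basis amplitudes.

The resulting statevector has amplitude sqrt(2)*I/2 on |001>, sqrt(2)*I/2 on |101>, and 0 on every other basis state.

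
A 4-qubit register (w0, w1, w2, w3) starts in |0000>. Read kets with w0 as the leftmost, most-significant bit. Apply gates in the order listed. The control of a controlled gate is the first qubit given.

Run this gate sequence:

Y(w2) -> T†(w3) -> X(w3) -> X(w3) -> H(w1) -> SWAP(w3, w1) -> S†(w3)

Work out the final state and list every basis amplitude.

After the circuit, the state carries amplitude sqrt(2)*I/2 on |0010>, sqrt(2)/2 on |0011>, and 0 on every other basis state. Key observation: steps 3-4 multiply out to the identity, so the circuit reduces to the remaining gates.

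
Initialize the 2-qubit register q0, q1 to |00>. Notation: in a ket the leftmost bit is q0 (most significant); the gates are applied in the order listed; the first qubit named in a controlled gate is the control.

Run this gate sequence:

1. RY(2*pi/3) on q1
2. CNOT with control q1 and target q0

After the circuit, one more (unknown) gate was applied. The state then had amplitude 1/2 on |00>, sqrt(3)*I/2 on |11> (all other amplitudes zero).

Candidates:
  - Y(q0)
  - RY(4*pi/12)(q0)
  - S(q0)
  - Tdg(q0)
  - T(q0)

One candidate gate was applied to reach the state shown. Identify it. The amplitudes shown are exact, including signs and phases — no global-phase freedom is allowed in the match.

It was S(q0) that produced the state shown.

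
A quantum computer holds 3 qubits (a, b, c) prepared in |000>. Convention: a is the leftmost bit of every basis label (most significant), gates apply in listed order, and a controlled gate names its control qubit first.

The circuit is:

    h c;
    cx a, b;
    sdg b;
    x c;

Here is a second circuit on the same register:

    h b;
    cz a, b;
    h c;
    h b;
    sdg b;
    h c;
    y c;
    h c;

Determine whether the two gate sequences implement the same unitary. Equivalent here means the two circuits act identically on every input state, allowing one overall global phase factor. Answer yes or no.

No, they are not equivalent — no single phase factor reconciles the two unitaries.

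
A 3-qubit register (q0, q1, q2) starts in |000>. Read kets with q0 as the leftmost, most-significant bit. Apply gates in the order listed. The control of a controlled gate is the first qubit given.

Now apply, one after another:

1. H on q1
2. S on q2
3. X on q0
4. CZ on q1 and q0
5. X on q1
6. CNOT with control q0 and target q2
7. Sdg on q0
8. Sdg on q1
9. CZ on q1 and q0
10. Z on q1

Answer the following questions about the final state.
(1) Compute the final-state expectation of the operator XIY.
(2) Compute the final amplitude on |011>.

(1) The observable XIY averages to 0.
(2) |011> carries amplitude 0 in the final state.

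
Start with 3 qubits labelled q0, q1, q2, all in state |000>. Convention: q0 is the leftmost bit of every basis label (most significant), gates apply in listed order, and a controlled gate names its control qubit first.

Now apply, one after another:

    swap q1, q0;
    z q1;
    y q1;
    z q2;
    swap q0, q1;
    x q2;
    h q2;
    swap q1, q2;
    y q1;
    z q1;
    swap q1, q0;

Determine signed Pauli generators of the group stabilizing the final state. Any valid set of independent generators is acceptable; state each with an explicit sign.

The stabilizer group can be generated by -XII, -IZI, +IIZ, among other valid generating sets.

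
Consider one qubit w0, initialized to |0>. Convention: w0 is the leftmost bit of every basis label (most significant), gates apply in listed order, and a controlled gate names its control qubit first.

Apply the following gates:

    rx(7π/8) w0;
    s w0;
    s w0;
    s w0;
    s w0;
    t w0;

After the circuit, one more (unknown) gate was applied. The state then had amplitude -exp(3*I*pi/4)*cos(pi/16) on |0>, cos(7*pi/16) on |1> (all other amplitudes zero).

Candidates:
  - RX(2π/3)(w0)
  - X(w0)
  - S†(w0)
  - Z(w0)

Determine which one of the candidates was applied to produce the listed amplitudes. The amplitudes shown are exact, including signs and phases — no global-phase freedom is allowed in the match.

The unique candidate consistent with the amplitudes is X(w0). Key observation: steps 2-5 multiply out to the identity, so the circuit reduces to the remaining gates.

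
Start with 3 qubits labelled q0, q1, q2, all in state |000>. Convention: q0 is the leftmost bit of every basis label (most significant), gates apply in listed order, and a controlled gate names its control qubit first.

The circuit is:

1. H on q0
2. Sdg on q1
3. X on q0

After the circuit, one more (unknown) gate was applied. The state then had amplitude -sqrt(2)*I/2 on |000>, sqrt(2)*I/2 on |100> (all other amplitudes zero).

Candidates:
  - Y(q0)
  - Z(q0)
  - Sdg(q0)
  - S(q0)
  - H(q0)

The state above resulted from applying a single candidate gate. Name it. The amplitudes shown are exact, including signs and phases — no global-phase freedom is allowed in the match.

The unique candidate consistent with the amplitudes is Y(q0).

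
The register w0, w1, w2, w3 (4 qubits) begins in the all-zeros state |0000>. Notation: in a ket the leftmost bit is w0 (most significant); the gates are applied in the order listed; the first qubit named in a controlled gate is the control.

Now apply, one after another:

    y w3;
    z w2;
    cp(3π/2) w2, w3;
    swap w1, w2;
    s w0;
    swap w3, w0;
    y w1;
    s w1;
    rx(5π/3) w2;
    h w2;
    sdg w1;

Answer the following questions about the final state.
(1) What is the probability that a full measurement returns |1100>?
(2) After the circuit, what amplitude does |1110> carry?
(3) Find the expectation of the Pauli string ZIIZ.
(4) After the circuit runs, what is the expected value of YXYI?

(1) Outcome |1100> occurs with probability 1/2.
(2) The amplitude on |1110> is sqrt(6)/4 - sqrt(2)*I/4.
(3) The expectation value of ZIIZ is -1.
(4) The observable YXYI averages to 0.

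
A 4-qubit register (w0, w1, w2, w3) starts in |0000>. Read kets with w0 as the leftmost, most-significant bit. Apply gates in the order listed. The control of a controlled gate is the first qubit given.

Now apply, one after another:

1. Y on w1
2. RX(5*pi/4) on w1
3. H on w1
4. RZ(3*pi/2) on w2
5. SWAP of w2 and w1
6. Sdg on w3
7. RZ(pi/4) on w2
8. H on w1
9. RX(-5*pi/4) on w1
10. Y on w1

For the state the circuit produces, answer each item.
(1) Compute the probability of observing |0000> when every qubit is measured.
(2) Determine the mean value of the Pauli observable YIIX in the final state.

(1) A full measurement returns |0000> with probability 1/4.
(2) The expectation value of YIIX is 0.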